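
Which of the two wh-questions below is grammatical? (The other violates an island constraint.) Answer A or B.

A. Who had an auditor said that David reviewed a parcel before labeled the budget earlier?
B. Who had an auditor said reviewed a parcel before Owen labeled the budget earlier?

In A, the wh-phrase is extracted from inside an adjunct island (introduced by "before"), which blocks movement.
In B, the extraction path crosses only that-complement boundaries, which are transparent.
So B is grammatical.

B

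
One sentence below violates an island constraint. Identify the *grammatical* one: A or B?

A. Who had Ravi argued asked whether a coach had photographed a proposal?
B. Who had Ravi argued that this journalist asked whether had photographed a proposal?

In B, the wh-phrase is extracted from inside a wh-island (introduced by "whether"), which blocks movement.
In A, the extraction path crosses only that-complement boundaries, which are transparent.
So A is grammatical.

A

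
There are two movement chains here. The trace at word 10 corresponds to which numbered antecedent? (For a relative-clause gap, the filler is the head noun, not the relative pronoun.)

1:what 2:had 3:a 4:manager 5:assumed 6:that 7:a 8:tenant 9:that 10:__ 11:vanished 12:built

8

The marked gap is inside the relative clause, the subject of "vanished".
Its filler is the head noun "tenant" (via "that"), at word 8.
(The other dependency links word 1 to a gap after word 12.)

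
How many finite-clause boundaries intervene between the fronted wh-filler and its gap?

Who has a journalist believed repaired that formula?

"who" is extracted from the subject of "repaired".
Boundaries crossed, outermost first: [Ø] — 1 in total.

1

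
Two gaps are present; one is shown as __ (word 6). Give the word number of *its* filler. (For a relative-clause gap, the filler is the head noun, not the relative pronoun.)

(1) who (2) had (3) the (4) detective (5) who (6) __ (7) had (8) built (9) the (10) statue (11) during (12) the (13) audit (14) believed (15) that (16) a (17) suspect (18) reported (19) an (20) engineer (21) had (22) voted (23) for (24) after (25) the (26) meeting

4

The marked gap is inside the relative clause, the subject of "built".
Its filler is the head noun "detective" (via "who"), at word 4.
(The other dependency links word 1 to a gap after word 23.)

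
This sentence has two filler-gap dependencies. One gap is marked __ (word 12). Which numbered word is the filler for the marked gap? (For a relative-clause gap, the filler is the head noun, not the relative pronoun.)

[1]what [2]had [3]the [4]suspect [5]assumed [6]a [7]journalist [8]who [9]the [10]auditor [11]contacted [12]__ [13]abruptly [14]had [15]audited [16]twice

7

The marked gap is inside the relative clause, the direct object of "contacted".
Its filler is the head noun "journalist" (via "who"), at word 7.
(The other dependency links word 1 to a gap after word 15.)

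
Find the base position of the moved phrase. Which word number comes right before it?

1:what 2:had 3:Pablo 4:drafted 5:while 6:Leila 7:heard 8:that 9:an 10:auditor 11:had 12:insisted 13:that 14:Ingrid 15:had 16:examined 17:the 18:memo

The displaced element is "what" (word 1).
It functions as the direct object of "drafted", so the gap sits immediately after word 4 ("drafted").
Base order: Pablo had drafted what while Leila heard that an auditor had insisted that Ingrid had examined the memo.

4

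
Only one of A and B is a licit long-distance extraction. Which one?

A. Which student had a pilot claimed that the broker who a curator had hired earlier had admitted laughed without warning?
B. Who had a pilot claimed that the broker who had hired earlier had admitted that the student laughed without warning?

A

In B, the wh-phrase is extracted from inside a complex-NP island (relative clause) (introduced by "who"), which blocks movement.
In A, the extraction path crosses only that-complement boundaries, which are transparent.
So A is grammatical.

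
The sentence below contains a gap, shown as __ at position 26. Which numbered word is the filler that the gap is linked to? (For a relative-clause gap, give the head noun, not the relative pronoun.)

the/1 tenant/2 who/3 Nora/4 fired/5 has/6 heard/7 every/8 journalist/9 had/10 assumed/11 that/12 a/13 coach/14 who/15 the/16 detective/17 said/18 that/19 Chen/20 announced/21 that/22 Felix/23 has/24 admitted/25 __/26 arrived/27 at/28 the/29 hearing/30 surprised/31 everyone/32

The gap at 26 is the subject of "arrived", inside a relative clause.
The relative pronoun is "who" (word 15); it is bound by the head noun immediately before it.
Its filler is the head noun "coach", at word 14.

14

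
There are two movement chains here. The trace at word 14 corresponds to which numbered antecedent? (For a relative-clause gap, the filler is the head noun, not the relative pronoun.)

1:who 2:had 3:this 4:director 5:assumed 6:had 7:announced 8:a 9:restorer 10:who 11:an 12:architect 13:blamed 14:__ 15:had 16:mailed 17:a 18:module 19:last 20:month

9

The marked gap is inside the relative clause, the direct object of "blamed".
Its filler is the head noun "restorer" (via "who"), at word 9.
(The other dependency links word 1 to a gap after word 5.)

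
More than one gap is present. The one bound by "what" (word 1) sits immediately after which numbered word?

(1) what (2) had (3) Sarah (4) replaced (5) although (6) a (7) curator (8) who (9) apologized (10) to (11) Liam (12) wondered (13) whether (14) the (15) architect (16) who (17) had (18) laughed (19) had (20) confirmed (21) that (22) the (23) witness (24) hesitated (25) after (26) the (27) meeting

4

The displaced element is "what" (word 1).
It functions as the direct object of "replaced", so the gap sits immediately after word 4 ("replaced").
Base order: Sarah had replaced what although a curator who apologized to Liam wondered whether the architect who had laughed had confirmed that the witness hesitated after the meeting.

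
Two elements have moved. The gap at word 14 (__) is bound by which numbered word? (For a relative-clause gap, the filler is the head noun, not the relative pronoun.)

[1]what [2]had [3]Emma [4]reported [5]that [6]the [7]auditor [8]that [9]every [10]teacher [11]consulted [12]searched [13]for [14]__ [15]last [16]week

The marked gap is the object of the preposition "for" of "searched".
Its filler is the fronted wh-phrase "what", at word 1.
(The other dependency links word 7 to a gap after word 11.)

1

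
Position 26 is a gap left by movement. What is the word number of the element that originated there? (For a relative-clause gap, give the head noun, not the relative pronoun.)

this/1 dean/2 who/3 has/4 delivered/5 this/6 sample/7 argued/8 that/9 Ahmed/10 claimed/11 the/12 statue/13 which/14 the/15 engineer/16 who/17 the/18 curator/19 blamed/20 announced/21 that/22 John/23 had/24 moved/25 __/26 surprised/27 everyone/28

13

The gap at 26 is the object of "moved", inside a relative clause.
The relative pronoun is "which" (word 14); it is bound by the head noun immediately before it.
Its filler is the head noun "statue", at word 13.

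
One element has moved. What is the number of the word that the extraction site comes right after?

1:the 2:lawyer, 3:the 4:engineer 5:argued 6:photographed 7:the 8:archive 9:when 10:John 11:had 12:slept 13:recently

5

The displaced element is "the lawyer" (word 2).
It is linked across 1 clause boundary (Ø).
It functions as the subject of "photographed", so the gap sits immediately after word 5 ("argued").
Base order: The engineer argued that the lawyer photographed the archive when John had slept recently.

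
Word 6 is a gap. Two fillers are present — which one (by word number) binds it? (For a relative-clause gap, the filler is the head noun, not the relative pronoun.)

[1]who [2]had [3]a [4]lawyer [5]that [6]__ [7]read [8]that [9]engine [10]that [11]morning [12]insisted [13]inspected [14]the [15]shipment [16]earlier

4

The marked gap is inside the relative clause, the subject of "read".
Its filler is the head noun "lawyer" (via "that"), at word 4.
(The other dependency links word 1 to a gap after word 12.)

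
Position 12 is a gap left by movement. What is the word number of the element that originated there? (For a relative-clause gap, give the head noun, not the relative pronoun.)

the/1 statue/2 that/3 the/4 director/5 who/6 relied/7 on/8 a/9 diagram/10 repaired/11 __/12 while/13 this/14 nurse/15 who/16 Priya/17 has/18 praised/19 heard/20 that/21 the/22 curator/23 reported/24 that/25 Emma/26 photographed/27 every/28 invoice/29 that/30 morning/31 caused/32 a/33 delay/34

The gap at 12 is the object of "repaired", inside a relative clause.
The relative pronoun is "that" (word 3); it is bound by the head noun immediately before it.
Its filler is the head noun "statue", at word 2.

2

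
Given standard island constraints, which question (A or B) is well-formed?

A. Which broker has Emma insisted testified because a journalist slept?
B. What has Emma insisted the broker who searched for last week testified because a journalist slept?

In B, the wh-phrase is extracted from inside a complex-NP island (relative clause) (introduced by "who"), which blocks movement.
In A, the extraction path crosses only that-complement boundaries, which are transparent.
So A is grammatical.

A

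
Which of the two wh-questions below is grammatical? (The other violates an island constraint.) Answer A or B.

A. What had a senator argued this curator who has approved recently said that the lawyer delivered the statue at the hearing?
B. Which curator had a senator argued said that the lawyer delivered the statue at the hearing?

In A, the wh-phrase is extracted from inside a complex-NP island (relative clause) (introduced by "who"), which blocks movement.
In B, the extraction path crosses only that-complement boundaries, which are transparent.
So B is grammatical.

B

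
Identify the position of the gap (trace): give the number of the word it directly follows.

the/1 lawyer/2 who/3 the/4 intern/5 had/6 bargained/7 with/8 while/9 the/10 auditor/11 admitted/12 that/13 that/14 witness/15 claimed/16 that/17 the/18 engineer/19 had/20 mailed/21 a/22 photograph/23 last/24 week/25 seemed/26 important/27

The displaced element is "the lawyer" (word 2).
It functions as the object of the preposition "with" of "bargained", so the gap sits immediately after word 8 ("with").
Base order: The intern had bargained with the lawyer while the auditor admitted that that witness claimed that the engineer had mailed a photograph last week.

8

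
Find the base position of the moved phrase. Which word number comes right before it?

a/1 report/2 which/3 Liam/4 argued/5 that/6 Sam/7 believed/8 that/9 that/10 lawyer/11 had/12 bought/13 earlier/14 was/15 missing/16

13

The displaced element is "a report" (word 2).
It is linked across 2 clause boundaries (that → that).
It functions as the direct object of "bought", so the gap sits immediately after word 13 ("bought").
Base order: Liam argued that Sam believed that that lawyer had bought a report earlier.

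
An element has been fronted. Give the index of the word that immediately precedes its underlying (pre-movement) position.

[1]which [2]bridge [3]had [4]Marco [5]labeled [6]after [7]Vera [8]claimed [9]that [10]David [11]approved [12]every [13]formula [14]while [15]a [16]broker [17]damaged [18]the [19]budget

5

The displaced element is "which bridge" (word 2).
It functions as the direct object of "labeled", so the gap sits immediately after word 5 ("labeled").
Base order: Marco had labeled which bridge after Vera claimed that David approved every formula while a broker damaged the budget.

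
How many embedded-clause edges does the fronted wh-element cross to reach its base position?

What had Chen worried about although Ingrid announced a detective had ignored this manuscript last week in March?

0

"what" originates inside the matrix clause — no clause boundary is crossed.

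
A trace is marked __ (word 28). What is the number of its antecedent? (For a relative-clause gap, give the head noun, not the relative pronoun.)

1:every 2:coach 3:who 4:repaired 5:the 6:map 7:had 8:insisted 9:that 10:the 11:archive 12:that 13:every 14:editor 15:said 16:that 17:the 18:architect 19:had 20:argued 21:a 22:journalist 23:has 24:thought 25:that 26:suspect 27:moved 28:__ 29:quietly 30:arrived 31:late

The gap at 28 is the object of "moved", inside a relative clause.
The relative pronoun is "that" (word 12); it is bound by the head noun immediately before it.
Its filler is the head noun "archive", at word 11.

11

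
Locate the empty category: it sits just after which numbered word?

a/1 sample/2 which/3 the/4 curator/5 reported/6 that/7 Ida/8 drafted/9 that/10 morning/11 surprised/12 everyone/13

The displaced element is "a sample" (word 2).
It is linked across 1 clause boundary (that).
It functions as the direct object of "drafted", so the gap sits immediately after word 9 ("drafted").
Base order: The curator reported that Ida drafted a sample that morning.

9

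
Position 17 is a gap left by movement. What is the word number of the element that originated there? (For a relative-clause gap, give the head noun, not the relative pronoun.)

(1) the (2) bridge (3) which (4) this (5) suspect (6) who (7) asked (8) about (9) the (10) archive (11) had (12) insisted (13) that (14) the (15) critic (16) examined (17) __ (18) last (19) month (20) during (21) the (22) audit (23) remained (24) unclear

The gap at 17 is the object of "examined", inside a relative clause.
The relative pronoun is "which" (word 3); it is bound by the head noun immediately before it.
Its filler is the head noun "bridge", at word 2.

2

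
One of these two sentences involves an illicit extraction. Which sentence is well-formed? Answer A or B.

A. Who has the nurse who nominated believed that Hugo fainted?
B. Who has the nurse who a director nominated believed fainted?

B

In A, the wh-phrase is extracted from inside a complex-NP island (relative clause) (introduced by "who"), which blocks movement.
In B, the extraction path crosses only that-complement boundaries, which are transparent.
So B is grammatical.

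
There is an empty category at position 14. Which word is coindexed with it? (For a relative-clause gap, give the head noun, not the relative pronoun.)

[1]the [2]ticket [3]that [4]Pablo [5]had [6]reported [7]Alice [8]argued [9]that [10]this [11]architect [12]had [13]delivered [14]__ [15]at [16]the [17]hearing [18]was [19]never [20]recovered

2

The gap at 14 is the object of "delivered", inside a relative clause.
The relative pronoun is "that" (word 3); it is bound by the head noun immediately before it.
Its filler is the head noun "ticket", at word 2.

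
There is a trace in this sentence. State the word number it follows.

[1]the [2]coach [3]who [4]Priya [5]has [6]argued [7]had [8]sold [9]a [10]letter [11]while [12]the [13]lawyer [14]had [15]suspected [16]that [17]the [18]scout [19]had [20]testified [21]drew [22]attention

6

The displaced element is "the coach" (word 2).
It is linked across 1 clause boundary (Ø).
It functions as the subject of "sold", so the gap sits immediately after word 6 ("argued").
Base order: Priya has argued that the coach had sold a letter while the lawyer had suspected that the scout had testified.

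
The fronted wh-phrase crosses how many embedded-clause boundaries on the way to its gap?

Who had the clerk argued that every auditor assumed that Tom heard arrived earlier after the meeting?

"who" is extracted from the subject of "arrived".
Boundaries crossed, outermost first: [that], [that], [Ø] — 3 in total.

3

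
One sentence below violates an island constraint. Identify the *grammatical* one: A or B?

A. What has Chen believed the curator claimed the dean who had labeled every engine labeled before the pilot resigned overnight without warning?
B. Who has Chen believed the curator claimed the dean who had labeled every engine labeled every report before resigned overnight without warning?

A

In B, the wh-phrase is extracted from inside an adjunct island (introduced by "before"), which blocks movement.
In A, the extraction path crosses only that-complement boundaries, which are transparent.
So A is grammatical.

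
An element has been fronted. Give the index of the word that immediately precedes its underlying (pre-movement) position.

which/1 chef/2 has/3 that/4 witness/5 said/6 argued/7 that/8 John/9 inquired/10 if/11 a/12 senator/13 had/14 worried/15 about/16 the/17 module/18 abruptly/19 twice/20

6

The displaced element is "which chef" (word 2).
It is linked across 1 clause boundary (Ø).
It functions as the subject of "argued", so the gap sits immediately after word 6 ("said").
Base order: That witness has said that which chef argued that John inquired if a senator had worried about the module abruptly twice.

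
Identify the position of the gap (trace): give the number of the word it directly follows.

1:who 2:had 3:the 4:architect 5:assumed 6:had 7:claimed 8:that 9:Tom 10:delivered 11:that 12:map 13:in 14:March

The displaced element is "who" (word 1).
It is linked across 1 clause boundary (Ø).
It functions as the subject of "claimed", so the gap sits immediately after word 5 ("assumed").
Base order: The architect had assumed who had claimed that Tom delivered that map in March.

5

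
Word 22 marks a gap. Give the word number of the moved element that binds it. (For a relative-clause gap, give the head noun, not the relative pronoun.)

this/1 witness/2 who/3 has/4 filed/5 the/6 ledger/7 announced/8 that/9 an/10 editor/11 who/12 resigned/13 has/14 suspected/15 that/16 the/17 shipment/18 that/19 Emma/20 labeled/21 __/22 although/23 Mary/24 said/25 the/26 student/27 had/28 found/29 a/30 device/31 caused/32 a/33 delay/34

18

The gap at 22 is the object of "labeled", inside a relative clause.
The relative pronoun is "that" (word 19); it is bound by the head noun immediately before it.
Its filler is the head noun "shipment", at word 18.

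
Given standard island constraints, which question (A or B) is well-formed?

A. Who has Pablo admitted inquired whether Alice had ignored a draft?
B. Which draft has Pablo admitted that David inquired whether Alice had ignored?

In B, the wh-phrase is extracted from inside a wh-island (introduced by "whether"), which blocks movement.
In A, the extraction path crosses only that-complement boundaries, which are transparent.
So A is grammatical.

A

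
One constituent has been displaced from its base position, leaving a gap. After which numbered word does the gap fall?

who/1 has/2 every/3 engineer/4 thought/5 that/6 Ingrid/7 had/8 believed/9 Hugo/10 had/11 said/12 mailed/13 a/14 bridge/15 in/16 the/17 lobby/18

The displaced element is "who" (word 1).
It is linked across 3 clause boundaries (that → Ø → Ø).
It functions as the subject of "mailed", so the gap sits immediately after word 12 ("said").
Base order: Every engineer has thought that Ingrid had believed Hugo had said that who mailed a bridge in the lobby.

12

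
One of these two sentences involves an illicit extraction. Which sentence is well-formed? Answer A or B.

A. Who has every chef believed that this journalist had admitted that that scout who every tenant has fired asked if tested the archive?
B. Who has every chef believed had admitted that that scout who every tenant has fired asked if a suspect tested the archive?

B

In A, the wh-phrase is extracted from inside a wh-island (introduced by "if"), which blocks movement.
In B, the extraction path crosses only that-complement boundaries, which are transparent.
So B is grammatical.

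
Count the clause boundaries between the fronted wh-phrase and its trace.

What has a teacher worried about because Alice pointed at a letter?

0

"what" originates inside the matrix clause — no clause boundary is crossed.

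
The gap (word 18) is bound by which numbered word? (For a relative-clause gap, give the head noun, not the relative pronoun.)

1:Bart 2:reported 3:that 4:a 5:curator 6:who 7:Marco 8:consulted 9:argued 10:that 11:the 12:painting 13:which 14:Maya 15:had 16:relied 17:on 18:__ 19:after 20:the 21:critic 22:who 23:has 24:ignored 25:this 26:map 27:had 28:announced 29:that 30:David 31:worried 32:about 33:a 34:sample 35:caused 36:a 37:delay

The gap at 18 is the prepositional object of "relied", inside a relative clause.
The relative pronoun is "which" (word 13); it is bound by the head noun immediately before it.
Its filler is the head noun "painting", at word 12.

12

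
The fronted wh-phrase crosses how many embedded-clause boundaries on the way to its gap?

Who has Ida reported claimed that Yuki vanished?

"who" is extracted from the subject of "claimed".
Boundaries crossed, outermost first: [Ø] — 1 in total.

1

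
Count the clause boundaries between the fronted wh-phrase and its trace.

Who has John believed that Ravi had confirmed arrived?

2

"who" is extracted from the subject of "arrived".
Boundaries crossed, outermost first: [that], [Ø] — 2 in total.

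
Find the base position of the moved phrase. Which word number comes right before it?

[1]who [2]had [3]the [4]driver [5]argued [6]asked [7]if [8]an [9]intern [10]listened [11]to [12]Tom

The displaced element is "who" (word 1).
It is linked across 1 clause boundary (Ø).
It functions as the subject of "asked", so the gap sits immediately after word 5 ("argued").
Base order: The driver had argued who asked if an intern listened to Tom.

5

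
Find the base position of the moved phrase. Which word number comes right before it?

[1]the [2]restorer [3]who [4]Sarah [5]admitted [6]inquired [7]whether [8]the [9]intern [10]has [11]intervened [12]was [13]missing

5

The displaced element is "the restorer" (word 2).
It is linked across 1 clause boundary (Ø).
It functions as the subject of "inquired", so the gap sits immediately after word 5 ("admitted").
Base order: Sarah admitted the restorer inquired whether the intern has intervened.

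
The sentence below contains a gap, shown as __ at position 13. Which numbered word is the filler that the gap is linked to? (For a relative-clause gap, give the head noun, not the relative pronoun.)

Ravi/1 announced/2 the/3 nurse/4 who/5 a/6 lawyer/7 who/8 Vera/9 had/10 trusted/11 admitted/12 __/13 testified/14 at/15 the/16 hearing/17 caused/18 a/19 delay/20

The gap at 13 is the subject of "testified", inside a relative clause.
The relative pronoun is "who" (word 5); it is bound by the head noun immediately before it.
Its filler is the head noun "nurse", at word 4.

4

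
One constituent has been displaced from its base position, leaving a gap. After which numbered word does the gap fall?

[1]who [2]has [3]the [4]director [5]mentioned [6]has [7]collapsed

5

The displaced element is "who" (word 1).
It is linked across 1 clause boundary (Ø).
It functions as the subject of "collapsed", so the gap sits immediately after word 5 ("mentioned").
Base order: The director has mentioned who has collapsed.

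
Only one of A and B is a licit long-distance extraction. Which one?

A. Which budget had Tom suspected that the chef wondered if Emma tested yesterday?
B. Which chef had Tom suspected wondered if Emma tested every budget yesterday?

In A, the wh-phrase is extracted from inside a wh-island (introduced by "if"), which blocks movement.
In B, the extraction path crosses only that-complement boundaries, which are transparent.
So B is grammatical.

B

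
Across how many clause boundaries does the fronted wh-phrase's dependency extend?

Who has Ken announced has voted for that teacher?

1

"who" is extracted from the subject of "voted".
Boundaries crossed, outermost first: [Ø] — 1 in total.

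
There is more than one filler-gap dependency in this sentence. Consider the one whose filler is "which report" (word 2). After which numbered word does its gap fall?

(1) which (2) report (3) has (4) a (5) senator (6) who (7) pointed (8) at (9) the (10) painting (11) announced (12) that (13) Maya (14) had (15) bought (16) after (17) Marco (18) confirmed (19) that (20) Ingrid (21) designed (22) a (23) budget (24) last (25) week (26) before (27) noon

The displaced element is "which report" (word 2).
It is linked across 1 clause boundary (that).
It functions as the direct object of "bought", so the gap sits immediately after word 15 ("bought").
Base order: A senator who pointed at the painting has announced that Maya had bought which report after Marco confirmed that Ingrid designed a budget last week before noon.

15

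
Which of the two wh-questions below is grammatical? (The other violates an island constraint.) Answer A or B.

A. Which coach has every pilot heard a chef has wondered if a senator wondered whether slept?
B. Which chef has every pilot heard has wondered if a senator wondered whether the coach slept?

In A, the wh-phrase is extracted from inside a wh-island (introduced by "if"), which blocks movement.
In B, the extraction path crosses only that-complement boundaries, which are transparent.
So B is grammatical.

B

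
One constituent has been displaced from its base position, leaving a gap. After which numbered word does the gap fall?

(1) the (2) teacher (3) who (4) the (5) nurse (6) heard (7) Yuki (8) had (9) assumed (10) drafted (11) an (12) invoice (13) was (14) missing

The displaced element is "the teacher" (word 2).
It is linked across 2 clause boundaries (Ø → Ø).
It functions as the subject of "drafted", so the gap sits immediately after word 9 ("assumed").
Base order: The nurse heard Yuki had assumed that the teacher drafted an invoice.

9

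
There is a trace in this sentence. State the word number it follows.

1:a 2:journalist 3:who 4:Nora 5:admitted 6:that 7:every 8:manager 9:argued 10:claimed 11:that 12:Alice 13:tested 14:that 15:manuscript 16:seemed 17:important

9

The displaced element is "a journalist" (word 2).
It is linked across 2 clause boundaries (that → Ø).
It functions as the subject of "claimed", so the gap sits immediately after word 9 ("argued").
Base order: Nora admitted that every manager argued that a journalist claimed that Alice tested that manuscript.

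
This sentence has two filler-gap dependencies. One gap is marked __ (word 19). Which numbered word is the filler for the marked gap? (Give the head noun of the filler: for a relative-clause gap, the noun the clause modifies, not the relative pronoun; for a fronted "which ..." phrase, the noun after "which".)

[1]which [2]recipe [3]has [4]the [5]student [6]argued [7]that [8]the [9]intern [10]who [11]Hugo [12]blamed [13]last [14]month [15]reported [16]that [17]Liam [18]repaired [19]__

The marked gap is the direct object of "repaired".
Its filler is the fronted wh-phrase "which recipe", at word 2.
(The other dependency links word 9 to a gap after word 12.)

2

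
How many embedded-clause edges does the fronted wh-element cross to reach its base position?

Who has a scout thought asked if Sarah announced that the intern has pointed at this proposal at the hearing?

1

"who" is extracted from the subject of "asked".
Boundaries crossed, outermost first: [Ø] — 1 in total.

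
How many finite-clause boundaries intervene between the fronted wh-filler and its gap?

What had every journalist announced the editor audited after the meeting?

1

"what" is extracted from the object of "audited".
Boundaries crossed, outermost first: [Ø] — 1 in total.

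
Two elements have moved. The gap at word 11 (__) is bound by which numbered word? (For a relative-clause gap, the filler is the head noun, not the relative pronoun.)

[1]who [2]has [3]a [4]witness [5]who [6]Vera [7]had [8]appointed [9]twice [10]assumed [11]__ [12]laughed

1

The marked gap is the subject of "laughed".
Its filler is the fronted wh-phrase "who", at word 1.
(The other dependency links word 4 to a gap after word 8.)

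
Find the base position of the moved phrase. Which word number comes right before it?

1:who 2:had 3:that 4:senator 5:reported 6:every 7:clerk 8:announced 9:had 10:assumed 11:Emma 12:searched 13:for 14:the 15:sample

The displaced element is "who" (word 1).
It is linked across 2 clause boundaries (Ø → Ø).
It functions as the subject of "assumed", so the gap sits immediately after word 8 ("announced").
Base order: That senator had reported every clerk announced that who had assumed Emma searched for the sample.

8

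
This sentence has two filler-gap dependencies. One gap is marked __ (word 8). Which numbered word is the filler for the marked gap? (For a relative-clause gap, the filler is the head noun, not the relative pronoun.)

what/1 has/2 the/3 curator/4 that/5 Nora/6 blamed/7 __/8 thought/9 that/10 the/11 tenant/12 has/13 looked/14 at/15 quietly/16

4

The marked gap is inside the relative clause, the direct object of "blamed".
Its filler is the head noun "curator" (via "that"), at word 4.
(The other dependency links word 1 to a gap after word 15.)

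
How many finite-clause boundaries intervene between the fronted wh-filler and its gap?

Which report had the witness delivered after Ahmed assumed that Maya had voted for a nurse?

0

"which report" originates inside the matrix clause — no clause boundary is crossed.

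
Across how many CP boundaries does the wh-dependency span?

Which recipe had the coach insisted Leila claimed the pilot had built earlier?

2

"which recipe" is extracted from the object of "built".
Boundaries crossed, outermost first: [Ø], [Ø] — 2 in total.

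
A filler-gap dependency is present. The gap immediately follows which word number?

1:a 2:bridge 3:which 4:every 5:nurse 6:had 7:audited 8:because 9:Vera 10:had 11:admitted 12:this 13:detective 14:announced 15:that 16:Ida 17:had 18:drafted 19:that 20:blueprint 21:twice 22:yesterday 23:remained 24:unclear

7

The displaced element is "a bridge" (word 2).
It functions as the direct object of "audited", so the gap sits immediately after word 7 ("audited").
Base order: Every nurse had audited a bridge because Vera had admitted this detective announced that Ida had drafted that blueprint twice yesterday.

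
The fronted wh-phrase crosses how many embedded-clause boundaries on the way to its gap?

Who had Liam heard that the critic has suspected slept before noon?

"who" is extracted from the subject of "slept".
Boundaries crossed, outermost first: [that], [Ø] — 2 in total.

2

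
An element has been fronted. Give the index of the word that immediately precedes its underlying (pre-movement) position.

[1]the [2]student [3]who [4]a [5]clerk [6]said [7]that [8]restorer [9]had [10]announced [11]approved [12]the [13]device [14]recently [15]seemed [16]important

The displaced element is "the student" (word 2).
It is linked across 2 clause boundaries (Ø → Ø).
It functions as the subject of "approved", so the gap sits immediately after word 10 ("announced").
Base order: A clerk said that restorer had announced that the student approved the device recently.

10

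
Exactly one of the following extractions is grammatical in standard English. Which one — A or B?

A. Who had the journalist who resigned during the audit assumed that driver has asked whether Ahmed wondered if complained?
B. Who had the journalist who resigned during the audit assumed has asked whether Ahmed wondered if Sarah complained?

In A, the wh-phrase is extracted from inside a wh-island (introduced by "whether"), which blocks movement.
In B, the extraction path crosses only that-complement boundaries, which are transparent.
So B is grammatical.

B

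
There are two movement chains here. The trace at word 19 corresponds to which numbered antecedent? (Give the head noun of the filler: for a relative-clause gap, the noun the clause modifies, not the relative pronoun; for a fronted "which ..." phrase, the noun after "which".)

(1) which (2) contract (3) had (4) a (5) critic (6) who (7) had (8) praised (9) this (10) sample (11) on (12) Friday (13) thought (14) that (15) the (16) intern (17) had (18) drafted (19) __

The marked gap is the direct object of "drafted".
Its filler is the fronted wh-phrase "which contract", at word 2.
(The other dependency links word 5 to a gap after word 6.)

2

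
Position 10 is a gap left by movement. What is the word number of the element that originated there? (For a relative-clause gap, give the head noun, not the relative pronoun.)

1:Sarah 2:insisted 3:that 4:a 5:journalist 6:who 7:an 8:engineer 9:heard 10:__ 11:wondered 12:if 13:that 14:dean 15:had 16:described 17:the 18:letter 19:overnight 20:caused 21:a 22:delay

5

The gap at 10 is the subject of "wondered", inside a relative clause.
The relative pronoun is "who" (word 6); it is bound by the head noun immediately before it.
Its filler is the head noun "journalist", at word 5.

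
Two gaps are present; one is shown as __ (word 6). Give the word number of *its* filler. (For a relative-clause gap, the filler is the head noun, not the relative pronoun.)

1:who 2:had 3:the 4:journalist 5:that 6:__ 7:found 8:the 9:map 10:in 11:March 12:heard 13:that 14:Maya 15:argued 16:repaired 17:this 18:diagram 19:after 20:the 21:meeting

4

The marked gap is inside the relative clause, the subject of "found".
Its filler is the head noun "journalist" (via "that"), at word 4.
(The other dependency links word 1 to a gap after word 15.)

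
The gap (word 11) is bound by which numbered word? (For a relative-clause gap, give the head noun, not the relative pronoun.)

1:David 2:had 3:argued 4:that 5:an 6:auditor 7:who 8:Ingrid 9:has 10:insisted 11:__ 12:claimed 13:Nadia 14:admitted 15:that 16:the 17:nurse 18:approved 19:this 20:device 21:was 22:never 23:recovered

6

The gap at 11 is the subject of "claimed", inside a relative clause.
The relative pronoun is "who" (word 7); it is bound by the head noun immediately before it.
Its filler is the head noun "auditor", at word 6.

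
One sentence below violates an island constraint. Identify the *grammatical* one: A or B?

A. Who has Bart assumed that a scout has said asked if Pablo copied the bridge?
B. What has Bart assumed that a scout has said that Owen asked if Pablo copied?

A

In B, the wh-phrase is extracted from inside a wh-island (introduced by "if"), which blocks movement.
In A, the extraction path crosses only that-complement boundaries, which are transparent.
So A is grammatical.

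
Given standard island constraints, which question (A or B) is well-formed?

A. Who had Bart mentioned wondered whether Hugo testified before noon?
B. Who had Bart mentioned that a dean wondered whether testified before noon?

A

In B, the wh-phrase is extracted from inside a wh-island (introduced by "whether"), which blocks movement.
In A, the extraction path crosses only that-complement boundaries, which are transparent.
So A is grammatical.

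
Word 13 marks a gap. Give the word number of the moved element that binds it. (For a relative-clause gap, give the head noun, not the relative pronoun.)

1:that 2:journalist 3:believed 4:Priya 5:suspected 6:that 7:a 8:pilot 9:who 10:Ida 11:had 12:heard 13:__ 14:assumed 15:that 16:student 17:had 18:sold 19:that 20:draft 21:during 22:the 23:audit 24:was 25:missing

8

The gap at 13 is the subject of "assumed", inside a relative clause.
The relative pronoun is "who" (word 9); it is bound by the head noun immediately before it.
Its filler is the head noun "pilot", at word 8.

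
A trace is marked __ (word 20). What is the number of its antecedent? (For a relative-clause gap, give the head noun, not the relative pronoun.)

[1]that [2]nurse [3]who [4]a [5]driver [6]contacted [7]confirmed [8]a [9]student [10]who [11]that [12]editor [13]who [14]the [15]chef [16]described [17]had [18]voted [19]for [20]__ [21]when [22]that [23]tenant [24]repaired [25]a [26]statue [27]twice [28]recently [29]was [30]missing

The gap at 20 is the prepositional object of "voted", inside a relative clause.
The relative pronoun is "who" (word 10); it is bound by the head noun immediately before it.
Its filler is the head noun "student", at word 9.

9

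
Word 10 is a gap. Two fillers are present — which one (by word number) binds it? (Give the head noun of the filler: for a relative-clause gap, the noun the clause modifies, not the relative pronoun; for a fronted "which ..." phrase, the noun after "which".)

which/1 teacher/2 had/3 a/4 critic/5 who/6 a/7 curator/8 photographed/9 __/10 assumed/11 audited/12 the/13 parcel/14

5

The marked gap is inside the relative clause, the direct object of "photographed".
Its filler is the head noun "critic" (via "who"), at word 5.
(The other dependency links word 2 to a gap after word 11.)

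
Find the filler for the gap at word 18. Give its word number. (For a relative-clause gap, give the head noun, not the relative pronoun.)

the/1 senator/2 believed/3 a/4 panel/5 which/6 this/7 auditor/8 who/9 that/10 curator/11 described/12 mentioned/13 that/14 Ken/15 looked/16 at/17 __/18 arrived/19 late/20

The gap at 18 is the prepositional object of "looked", inside a relative clause.
The relative pronoun is "which" (word 6); it is bound by the head noun immediately before it.
Its filler is the head noun "panel", at word 5.

5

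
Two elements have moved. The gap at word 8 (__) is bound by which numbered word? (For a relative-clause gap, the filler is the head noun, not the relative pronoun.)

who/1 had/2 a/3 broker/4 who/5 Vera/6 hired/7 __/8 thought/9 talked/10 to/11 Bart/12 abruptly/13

The marked gap is inside the relative clause, the direct object of "hired".
Its filler is the head noun "broker" (via "who"), at word 4.
(The other dependency links word 1 to a gap after word 9.)

4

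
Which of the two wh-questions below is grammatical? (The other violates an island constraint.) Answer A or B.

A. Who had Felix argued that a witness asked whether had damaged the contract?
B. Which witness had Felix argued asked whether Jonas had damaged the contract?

In A, the wh-phrase is extracted from inside a wh-island (introduced by "whether"), which blocks movement.
In B, the extraction path crosses only that-complement boundaries, which are transparent.
So B is grammatical.

B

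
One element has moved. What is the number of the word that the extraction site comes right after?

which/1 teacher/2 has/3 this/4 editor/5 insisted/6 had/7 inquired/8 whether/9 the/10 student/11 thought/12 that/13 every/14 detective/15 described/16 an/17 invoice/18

The displaced element is "which teacher" (word 2).
It is linked across 1 clause boundary (Ø).
It functions as the subject of "inquired", so the gap sits immediately after word 6 ("insisted").
Base order: This editor has insisted which teacher had inquired whether the student thought that every detective described an invoice.

6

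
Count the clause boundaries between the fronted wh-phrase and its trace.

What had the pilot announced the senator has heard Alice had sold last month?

"what" is extracted from the object of "sold".
Boundaries crossed, outermost first: [Ø], [Ø] — 2 in total.

2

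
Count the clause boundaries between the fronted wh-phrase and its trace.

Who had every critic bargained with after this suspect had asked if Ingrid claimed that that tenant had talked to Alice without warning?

0

"who" originates inside the matrix clause — no clause boundary is crossed.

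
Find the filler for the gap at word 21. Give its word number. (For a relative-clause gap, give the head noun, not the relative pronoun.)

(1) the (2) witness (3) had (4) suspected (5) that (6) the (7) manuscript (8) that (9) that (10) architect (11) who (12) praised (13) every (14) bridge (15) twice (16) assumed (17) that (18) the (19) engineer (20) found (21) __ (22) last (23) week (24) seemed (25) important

The gap at 21 is the object of "found", inside a relative clause.
The relative pronoun is "that" (word 8); it is bound by the head noun immediately before it.
Its filler is the head noun "manuscript", at word 7.

7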